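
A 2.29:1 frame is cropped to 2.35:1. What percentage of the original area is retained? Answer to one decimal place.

97.4%

Going from 2.29:1 to 2.35:1 means cutting height while keeping width.
Fraction kept = (2.290)/(2.350) ≈ 97.45%.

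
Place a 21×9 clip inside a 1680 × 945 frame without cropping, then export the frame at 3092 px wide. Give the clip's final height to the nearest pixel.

Fitted into 1680×945, the clip spans the width; its height is 1680 × 9/21 ≈ 720.00 px.
Resizing to 3092 px wide multiplies everything by 1.8405: 720.00 → 1325.14 px.

1325 px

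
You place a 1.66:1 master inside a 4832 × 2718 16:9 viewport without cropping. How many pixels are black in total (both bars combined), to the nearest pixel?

870086 pixels

1.66:1 is narrower than 16:9, so it spans the full height.
That makes the image 4511.8800 px wide (2718 × 1.660).
4832 − 4511.8800 = 320.1200 px of bars.
That's 320.1200 × 2718 ≈ 870086 black pixels.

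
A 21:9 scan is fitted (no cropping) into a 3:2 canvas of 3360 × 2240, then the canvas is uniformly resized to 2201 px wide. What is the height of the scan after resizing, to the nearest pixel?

Fitted into 3360×2240, the scan spans the width; its height is 3360 × 9/21 ≈ 1440.00 px.
The frame scales by 2201/3360 = 0.6551; 1440.00 × 0.6551 ≈ 943.29 px.

943 px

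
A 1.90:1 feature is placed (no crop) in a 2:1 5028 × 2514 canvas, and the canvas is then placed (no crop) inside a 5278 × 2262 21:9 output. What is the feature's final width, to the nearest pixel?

First fit — 1.90:1 into 5028×2514 spans the height: 4776.60 × 2514.00.
2:1 in 5278×2262: fills the height, so the intermediate becomes 4524.00 × 2262.00 — a scale of ×0.8998.
Applying the same ×0.8998: 4776.60 → 4297.80.

4298 px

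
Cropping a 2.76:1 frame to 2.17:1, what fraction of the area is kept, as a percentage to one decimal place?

The height stays; only width is cut (since 2.17:1 is narrower than 2.76:1).
Area ratio = (2.170)/(2.760) = 78.62% retained.

78.6%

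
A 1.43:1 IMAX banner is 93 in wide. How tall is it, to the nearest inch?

65 in

Height = 93 / 1.430 = 65.03.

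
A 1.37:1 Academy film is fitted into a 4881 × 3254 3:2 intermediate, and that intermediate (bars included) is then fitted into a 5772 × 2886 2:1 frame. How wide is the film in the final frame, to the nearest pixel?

1.37:1 Academy in 4881×3254: fills the height, so the film is 4457.98 × 3254.00.
3:2 in 5772×2886: fills the height, so the intermediate becomes 4329.00 × 2886.00 — a scale of ×0.8869.
So the film's width is 4457.98 × 0.8869 ≈ 3953.82.

3954 px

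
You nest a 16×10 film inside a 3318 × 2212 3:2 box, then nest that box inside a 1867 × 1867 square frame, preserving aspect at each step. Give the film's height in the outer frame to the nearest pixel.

1167 px

16×10 in 3318×2212: fills the width, so the film is 3318.00 × 2073.75.
Second fit — the 3:2 canvas into 1867×1867 spans the width: 1867.00 × 1244.67 (×0.5627 from 3318×2212).
Applying the same ×0.5627: 2073.75 → 1166.88.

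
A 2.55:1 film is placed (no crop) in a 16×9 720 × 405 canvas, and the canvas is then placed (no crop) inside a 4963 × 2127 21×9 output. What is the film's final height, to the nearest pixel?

First fit — 2.55:1 into 720×405 spans the width: 720.00 × 282.35.
Second fit — the 16×9 canvas into 4963×2127 spans the height: 3781.33 × 2127.00 (×5.2519 from 720×405).
So the film's height is 282.35 × 5.2519 ≈ 1482.88.

1483 px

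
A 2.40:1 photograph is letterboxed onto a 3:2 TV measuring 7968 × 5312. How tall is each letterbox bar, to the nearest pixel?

996 px

2.40:1 (2.400) > 3:2 (1.500), so the photograph fills the width.
That makes the image 3320.00 px tall (7968 / 2.400).
Black = 5312 − 3320.00 = 1992.00 px, or 996.00 per bar.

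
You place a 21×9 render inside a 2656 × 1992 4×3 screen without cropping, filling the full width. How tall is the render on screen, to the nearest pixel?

1138 px

That makes the image 1138.29 px tall (2656 × 9/21).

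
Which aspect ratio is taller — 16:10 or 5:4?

16:10 = 1.6 and 5:4 = 1.25; 1.6 > 1.25. The smaller width-to-height ratio is the taller frame.

5:4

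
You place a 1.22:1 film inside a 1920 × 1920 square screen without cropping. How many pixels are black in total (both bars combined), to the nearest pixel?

1.22:1 (1.220) > square (1.000), so the film fills the width.
The film is 1920 / 1.220 ≈ 1573.7705 px tall.
Leftover height: 1920 − 1573.7705 = 346.2295 px.
Bar area = 346.2295 × 1920 ≈ 664761 px.

664761 pixels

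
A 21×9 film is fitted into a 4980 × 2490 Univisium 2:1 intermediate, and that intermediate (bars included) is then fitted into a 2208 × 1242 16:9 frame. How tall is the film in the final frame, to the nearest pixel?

946 px

First fit — 21×9 into 4980×2490 spans the width: 4980.00 × 2134.29.
Univisium 2:1 in 2208×1242: fills the width, so the intermediate becomes 2208.00 × 1104.00 — a scale of ×0.4434.
The film scales with it: height 2134.29 × 0.4434 ≈ 946.29.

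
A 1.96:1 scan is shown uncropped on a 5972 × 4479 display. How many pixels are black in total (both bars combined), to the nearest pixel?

1.96:1 is wider than 4×3, so it spans the full width.
That makes the image 3046.9388 px tall (5972 / 1.960).
Leftover height: 4479 − 3046.9388 = 1432.0612 px.
That's 1432.0612 × 5972 ≈ 8552270 black pixels.

8552270 pixels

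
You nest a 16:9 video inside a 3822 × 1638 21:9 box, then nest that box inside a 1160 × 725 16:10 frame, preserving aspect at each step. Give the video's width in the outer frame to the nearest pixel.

First fit — 16:9 into 3822×1638 spans the height: 2912.00 × 1638.00.
The 21:9 canvas is width-limited in 1160×725, giving 1160.00 × 497.14; scale factor 0.3035.
The video scales with it: width 2912.00 × 0.3035 ≈ 883.81.

884 px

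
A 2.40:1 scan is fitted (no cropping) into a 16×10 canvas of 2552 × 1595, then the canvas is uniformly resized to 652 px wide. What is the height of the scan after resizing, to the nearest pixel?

Fitted into 2552×1595, the scan spans the width; its height is 2552 / 2.400 ≈ 1063.33 px.
Scaling 2552 → 652 is ×0.2555, so the height becomes 1063.33 × 0.2555 ≈ 271.67 px.

272 px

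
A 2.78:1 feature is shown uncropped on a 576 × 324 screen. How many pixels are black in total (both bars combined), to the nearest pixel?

67280 pixels

Since 2.780 > 1.778, the feature is width-limited.
Content height = 576 / 2.780 ≈ 207.1942 px.
324 − 207.1942 = 116.8058 px of bars.
Across the 576-px span: 116.8058 × 576 ≈ 67280 px.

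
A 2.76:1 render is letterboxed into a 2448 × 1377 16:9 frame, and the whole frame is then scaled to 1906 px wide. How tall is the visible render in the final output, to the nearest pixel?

691 px

At 2448×1377 the render is width-limited, so height = 2448 / 2.760 ≈ 886.96 px.
Scaling 2448 → 1906 is ×0.7786, so the height becomes 886.96 × 0.7786 ≈ 690.58 px.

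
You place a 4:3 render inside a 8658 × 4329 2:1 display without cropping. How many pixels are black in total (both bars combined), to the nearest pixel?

4:3 is narrower than 2:1, so it spans the full height.
The render is 4329 × 4/3 ≈ 5772.0000 px wide.
8658 − 5772.0000 = 2886.0000 px of bars.
Across the 4329-px span: 2886.0000 × 4329 ≈ 12493494 px.

12493494 pixels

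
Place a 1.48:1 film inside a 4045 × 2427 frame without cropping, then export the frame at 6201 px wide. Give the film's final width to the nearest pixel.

5506 px

Fitted into 4045×2427, the film spans the height; its width is 2427 × 1.480 ≈ 3591.96 px.
Scaling 4045 → 6201 is ×1.5330, so the width becomes 3591.96 × 1.5330 ≈ 5506.49 px.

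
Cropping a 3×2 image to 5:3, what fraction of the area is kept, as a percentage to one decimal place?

90.0%

The width stays; only height is cut (since 5:3 is wider than 3×2).
Fraction kept = (1.500)/(1.667) ≈ 90.00%.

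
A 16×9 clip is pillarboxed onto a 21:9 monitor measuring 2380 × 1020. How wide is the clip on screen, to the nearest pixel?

Since 1.778 < 2.333, the clip is height-limited.
The clip is 1020 × 16/9 ≈ 1813.33 px wide.

1813 px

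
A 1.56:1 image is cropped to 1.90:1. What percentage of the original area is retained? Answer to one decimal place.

Going from 1.56:1 to 1.90:1 means cutting height while keeping width.
Area ratio = (1.560)/(1.900) = 82.11% retained.

82.1%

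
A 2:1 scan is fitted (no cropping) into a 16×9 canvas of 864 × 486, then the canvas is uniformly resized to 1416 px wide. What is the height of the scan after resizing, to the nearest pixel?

708 px

Fitted into 864×486, the scan spans the width; its height is 864 × 1/2 ≈ 432.00 px.
Scaling 864 → 1416 is ×1.6389, so the height becomes 432.00 × 1.6389 ≈ 708.00 px.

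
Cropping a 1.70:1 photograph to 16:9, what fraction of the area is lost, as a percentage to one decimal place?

Going from 1.70:1 to 16:9 means cutting height while keeping width.
Fraction kept = (1.700)/(1.778) ≈ 95.62%, so 4.38% is lost.

4.4%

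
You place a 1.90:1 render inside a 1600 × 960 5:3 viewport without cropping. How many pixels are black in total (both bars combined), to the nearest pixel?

1.90:1 is wider than 5:3, so it spans the full width.
Content height = 1600 / 1.900 ≈ 842.1053 px.
960 − 842.1053 = 117.8947 px of bars.
Bar area = 117.8947 × 1600 ≈ 188632 px.

188632 pixels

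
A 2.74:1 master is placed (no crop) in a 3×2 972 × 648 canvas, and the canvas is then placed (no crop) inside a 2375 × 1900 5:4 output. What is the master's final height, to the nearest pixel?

Inside the 972×648 canvas the master is width-limited at 972.00 × 354.74.
The 3×2 canvas is width-limited in 2375×1900, giving 2375.00 × 1583.33; scale factor 2.4434.
Applying the same ×2.4434: 354.74 → 866.79.

867 px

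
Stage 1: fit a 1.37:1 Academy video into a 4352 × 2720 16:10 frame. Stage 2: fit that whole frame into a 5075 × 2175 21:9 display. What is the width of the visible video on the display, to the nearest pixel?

First fit — 1.37:1 Academy into 4352×2720 spans the height: 3726.40 × 2720.00.
Second fit — the 16:10 canvas into 5075×2175 spans the height: 3480.00 × 2175.00 (×0.7996 from 4352×2720).
Applying the same ×0.7996: 3726.40 → 2979.75.

2980 px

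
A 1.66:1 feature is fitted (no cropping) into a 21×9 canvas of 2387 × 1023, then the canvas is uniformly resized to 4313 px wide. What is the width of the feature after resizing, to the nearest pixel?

In the 2387×1023 frame the feature fills the height: width = 1023 × 1.660 ≈ 1698.18 px.
Resizing to 4313 px wide multiplies everything by 1.8069: 1698.18 → 3068.39 px.

3068 px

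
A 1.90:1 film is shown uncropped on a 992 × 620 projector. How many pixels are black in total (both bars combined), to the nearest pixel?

Since 1.900 > 1.600, the film is width-limited.
Content height = 992 / 1.900 ≈ 522.1053 px.
Black = 620 − 522.1053 = 97.8947 px.
Bar area = 97.8947 × 992 ≈ 97112 px.

97112 pixels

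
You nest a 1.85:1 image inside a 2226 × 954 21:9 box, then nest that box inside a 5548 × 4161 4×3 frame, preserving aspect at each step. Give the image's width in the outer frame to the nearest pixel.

4399 px

1.85:1 in 2226×954: fills the height, so the image is 1764.90 × 954.00.
Second fit — the 21:9 canvas into 5548×4161 spans the width: 5548.00 × 2377.71 (×2.4924 from 2226×954).
So the image's width is 1764.90 × 2.4924 ≈ 4398.77.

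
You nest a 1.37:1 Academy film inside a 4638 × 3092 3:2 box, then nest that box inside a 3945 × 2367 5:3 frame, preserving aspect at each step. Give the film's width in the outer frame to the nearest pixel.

Inside the 4638×3092 canvas the film is height-limited at 4236.04 × 3092.00.
3:2 in 3945×2367: fills the height, so the intermediate becomes 3550.50 × 2367.00 — a scale of ×0.7655.
The film scales with it: width 4236.04 × 0.7655 ≈ 3242.79.

3243 px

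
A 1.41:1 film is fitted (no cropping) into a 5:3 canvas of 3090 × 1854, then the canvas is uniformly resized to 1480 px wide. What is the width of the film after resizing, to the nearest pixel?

1252 px

In the 3090×1854 frame the film fills the height: width = 1854 × 1.410 ≈ 2614.14 px.
Resizing to 1480 px wide multiplies everything by 0.4790: 2614.14 → 1252.08 px.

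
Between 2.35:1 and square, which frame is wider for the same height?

2.35 and square = 1; 2.35 > 1.

2.35:1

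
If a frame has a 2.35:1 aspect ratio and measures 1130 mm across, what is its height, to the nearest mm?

Height = 1130 / 2.350 = 480.85.

481 mm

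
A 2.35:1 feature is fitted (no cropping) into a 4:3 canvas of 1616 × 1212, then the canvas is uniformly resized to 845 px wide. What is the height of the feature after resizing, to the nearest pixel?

360 px

At 1616×1212 the feature is width-limited, so height = 1616 / 2.350 ≈ 687.66 px.
Resizing to 845 px wide multiplies everything by 0.5229: 687.66 → 359.57 px.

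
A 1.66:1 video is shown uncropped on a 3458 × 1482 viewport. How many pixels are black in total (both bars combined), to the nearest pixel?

1478858 pixels

1.66:1 (1.660) < 21:9 (2.333), so the video fills the height.
That makes the image 2460.1200 px wide (1482 × 1.660).
Leftover width: 3458 − 2460.1200 = 997.8800 px.
That's 997.8800 × 1482 ≈ 1478858 black pixels.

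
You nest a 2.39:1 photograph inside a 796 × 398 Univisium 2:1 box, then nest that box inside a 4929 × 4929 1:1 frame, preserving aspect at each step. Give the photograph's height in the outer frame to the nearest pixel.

2.39:1 in 796×398: fills the width, so the photograph is 796.00 × 333.05.
Univisium 2:1 in 4929×4929: fills the width, so the intermediate becomes 4929.00 × 2464.50 — a scale of ×6.1922.
The photograph scales with it: height 333.05 × 6.1922 ≈ 2062.34.

2062 px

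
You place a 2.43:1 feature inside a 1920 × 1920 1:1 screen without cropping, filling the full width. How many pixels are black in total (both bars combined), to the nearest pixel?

2169363 pixels

The feature is 1920 / 2.430 ≈ 790.1235 px tall.
1920 − 790.1235 = 1129.8765 px of bars.
Bar area = 1129.8765 × 1920 ≈ 2169363 px.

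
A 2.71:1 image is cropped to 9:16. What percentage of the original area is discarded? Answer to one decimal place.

9:16 is narrower than 2.71:1, so the crop keeps the full height and trims the width.
(0.562)/(2.710) ≈ 0.208 of the area survives, leaving 79.24% discarded.

79.2%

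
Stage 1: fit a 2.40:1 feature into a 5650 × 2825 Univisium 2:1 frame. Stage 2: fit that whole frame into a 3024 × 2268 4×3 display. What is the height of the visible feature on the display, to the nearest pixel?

1260 px

Inside the 5650×2825 canvas the feature is width-limited at 5650.00 × 2354.17.
Univisium 2:1 in 3024×2268: fills the width, so the intermediate becomes 3024.00 × 1512.00 — a scale of ×0.5352.
The feature scales with it: height 2354.17 × 0.5352 ≈ 1260.00.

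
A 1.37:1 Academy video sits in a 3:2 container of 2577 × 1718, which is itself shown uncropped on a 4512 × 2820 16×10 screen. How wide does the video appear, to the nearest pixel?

3863 px

First fit — 1.37:1 Academy into 2577×1718 spans the height: 2353.66 × 1718.00.
Second fit — the 3:2 canvas into 4512×2820 spans the height: 4230.00 × 2820.00 (×1.6414 from 2577×1718).
The video scales with it: width 2353.66 × 1.6414 ≈ 3863.40.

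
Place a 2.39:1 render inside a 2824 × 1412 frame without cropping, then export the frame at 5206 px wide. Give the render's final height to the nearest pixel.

2178 px

Fitted into 2824×1412, the render spans the width; its height is 2824 / 2.390 ≈ 1181.59 px.
The frame scales by 5206/2824 = 1.8435; 1181.59 × 1.8435 ≈ 2178.24 px.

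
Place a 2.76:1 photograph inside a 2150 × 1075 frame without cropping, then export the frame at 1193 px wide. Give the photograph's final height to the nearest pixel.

In the 2150×1075 frame the photograph fills the width: height = 2150 / 2.760 ≈ 778.99 px.
Resizing to 1193 px wide multiplies everything by 0.5549: 778.99 → 432.25 px.

432 px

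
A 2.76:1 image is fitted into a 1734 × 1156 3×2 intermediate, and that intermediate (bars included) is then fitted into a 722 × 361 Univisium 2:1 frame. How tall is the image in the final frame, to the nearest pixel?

196 px

First fit — 2.76:1 into 1734×1156 spans the width: 1734.00 × 628.26.
The 3×2 canvas is height-limited in 722×361, giving 541.50 × 361.00; scale factor 0.3123.
So the image's height is 628.26 × 0.3123 ≈ 196.20.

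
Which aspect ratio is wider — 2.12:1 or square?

2.12:1

2.12 and square = 1; 2.12 > 1.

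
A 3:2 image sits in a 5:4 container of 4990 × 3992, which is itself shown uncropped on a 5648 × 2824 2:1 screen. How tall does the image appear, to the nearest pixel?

Inside the 4990×3992 canvas the image is width-limited at 4990.00 × 3326.67.
5:4 in 5648×2824: fills the height, so the intermediate becomes 3530.00 × 2824.00 — a scale of ×0.7074.
The image scales with it: height 3326.67 × 0.7074 ≈ 2353.33.

2353 px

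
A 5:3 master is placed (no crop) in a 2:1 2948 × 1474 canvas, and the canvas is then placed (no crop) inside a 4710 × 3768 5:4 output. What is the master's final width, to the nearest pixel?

3925 px

Inside the 2948×1474 canvas the master is height-limited at 2456.67 × 1474.00.
2:1 in 4710×3768: fills the width, so the intermediate becomes 4710.00 × 2355.00 — a scale of ×1.5977.
Applying the same ×1.5977: 2456.67 → 3925.00.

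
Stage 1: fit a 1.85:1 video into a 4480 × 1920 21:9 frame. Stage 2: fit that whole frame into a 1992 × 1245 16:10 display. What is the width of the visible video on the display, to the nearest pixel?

1579 px

First fit — 1.85:1 into 4480×1920 spans the height: 3552.00 × 1920.00.
21:9 in 1992×1245: fills the width, so the intermediate becomes 1992.00 × 853.71 — a scale of ×0.4446.
The video scales with it: width 3552.00 × 0.4446 ≈ 1579.37.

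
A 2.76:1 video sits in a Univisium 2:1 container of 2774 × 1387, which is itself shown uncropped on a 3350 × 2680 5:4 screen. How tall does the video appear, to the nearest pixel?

1214 px

First fit — 2.76:1 into 2774×1387 spans the width: 2774.00 × 1005.07.
Second fit — the Univisium 2:1 canvas into 3350×2680 spans the width: 3350.00 × 1675.00 (×1.2076 from 2774×1387).
Applying the same ×1.2076: 1005.07 → 1213.77.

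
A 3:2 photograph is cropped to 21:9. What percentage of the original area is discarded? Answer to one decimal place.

35.7%

21:9 is wider than 3:2, so the crop keeps the full width and trims the height.
Fraction kept = (1.500)/(2.333) ≈ 64.29%, so 35.71% is lost.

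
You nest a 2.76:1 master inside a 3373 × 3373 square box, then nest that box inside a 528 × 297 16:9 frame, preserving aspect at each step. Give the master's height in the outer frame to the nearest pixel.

First fit — 2.76:1 into 3373×3373 spans the width: 3373.00 × 1222.10.
Second fit — the square canvas into 528×297 spans the height: 297.00 × 297.00 (×0.0881 from 3373×3373).
The master scales with it: height 1222.10 × 0.0881 ≈ 107.61.

108 px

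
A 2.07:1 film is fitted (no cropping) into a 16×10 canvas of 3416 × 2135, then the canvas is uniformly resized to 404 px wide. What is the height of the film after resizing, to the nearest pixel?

195 px

At 3416×2135 the film is width-limited, so height = 3416 / 2.070 ≈ 1650.24 px.
Scaling 3416 → 404 is ×0.1183, so the height becomes 1650.24 × 0.1183 ≈ 195.17 px.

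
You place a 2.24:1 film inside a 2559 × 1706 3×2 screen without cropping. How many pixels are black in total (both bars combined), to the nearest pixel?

1442225 pixels

Since 2.240 > 1.500, the film is width-limited.
Content height = 2559 / 2.240 ≈ 1142.4107 px.
1706 − 1142.4107 = 563.5893 px of bars.
Across the 2559-px span: 563.5893 × 2559 ≈ 1442225 px.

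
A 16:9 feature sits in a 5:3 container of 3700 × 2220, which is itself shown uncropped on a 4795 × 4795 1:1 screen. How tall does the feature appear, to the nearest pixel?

2697 px

First fit — 16:9 into 3700×2220 spans the width: 3700.00 × 2081.25.
Second fit — the 5:3 canvas into 4795×4795 spans the width: 4795.00 × 2877.00 (×1.2959 from 3700×2220).
So the feature's height is 2081.25 × 1.2959 ≈ 2697.19.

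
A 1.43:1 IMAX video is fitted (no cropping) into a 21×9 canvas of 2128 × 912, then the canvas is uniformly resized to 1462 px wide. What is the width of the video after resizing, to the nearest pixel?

Fitted into 2128×912, the video spans the height; its width is 912 × 1.430 ≈ 1304.16 px.
The frame scales by 1462/2128 = 0.6870; 1304.16 × 0.6870 ≈ 896.00 px.

896 px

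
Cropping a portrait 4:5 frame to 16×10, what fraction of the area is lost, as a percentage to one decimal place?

50.0%

The width stays; only height is cut (since 16×10 is wider than portrait 4:5).
(0.800)/(1.600) ≈ 0.500 of the area survives, leaving 50.00% discarded.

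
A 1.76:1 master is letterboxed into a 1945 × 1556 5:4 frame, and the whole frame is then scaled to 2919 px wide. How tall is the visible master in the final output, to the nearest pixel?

At 1945×1556 the master is width-limited, so height = 1945 / 1.760 ≈ 1105.11 px.
The frame scales by 2919/1945 = 1.5008; 1105.11 × 1.5008 ≈ 1658.52 px.

1659 px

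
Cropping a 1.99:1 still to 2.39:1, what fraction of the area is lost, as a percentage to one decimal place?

16.7%

Going from 1.99:1 to 2.39:1 means cutting height while keeping width.
Area ratio = (1.990)/(2.390) = 83.26%; the remaining 16.74% is cropped out.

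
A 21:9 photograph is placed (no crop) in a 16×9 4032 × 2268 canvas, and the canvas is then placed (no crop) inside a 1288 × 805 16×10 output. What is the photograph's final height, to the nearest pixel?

552 px

21:9 in 4032×2268: fills the width, so the photograph is 4032.00 × 1728.00.
Second fit — the 16×9 canvas into 1288×805 spans the width: 1288.00 × 724.50 (×0.3194 from 4032×2268).
The photograph scales with it: height 1728.00 × 0.3194 ≈ 552.00.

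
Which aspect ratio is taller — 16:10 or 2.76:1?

16:10

16:10 = 1.6 and 2.76; 2.76 > 1.6. The smaller width-to-height ratio is the taller frame.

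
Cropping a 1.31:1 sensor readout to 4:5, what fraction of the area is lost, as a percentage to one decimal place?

Going from 1.31:1 to 4:5 means cutting width while keeping height.
Fraction kept = (0.800)/(1.310) ≈ 61.07%, so 38.93% is lost.

38.9%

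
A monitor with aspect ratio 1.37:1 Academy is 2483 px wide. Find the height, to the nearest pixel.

1812 px

Height = 2483 / 1.370 = 1812.41.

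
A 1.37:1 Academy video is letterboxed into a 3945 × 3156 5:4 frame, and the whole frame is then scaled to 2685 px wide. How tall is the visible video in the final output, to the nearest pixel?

At 3945×3156 the video is width-limited, so height = 3945 / 1.370 ≈ 2879.56 px.
Scaling 3945 → 2685 is ×0.6806, so the height becomes 2879.56 × 0.6806 ≈ 1959.85 px.

1960 px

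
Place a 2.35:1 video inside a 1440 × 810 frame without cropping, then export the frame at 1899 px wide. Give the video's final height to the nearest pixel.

808 px

In the 1440×810 frame the video fills the width: height = 1440 / 2.350 ≈ 612.77 px.
The frame scales by 1899/1440 = 1.3188; 612.77 × 1.3188 ≈ 808.09 px.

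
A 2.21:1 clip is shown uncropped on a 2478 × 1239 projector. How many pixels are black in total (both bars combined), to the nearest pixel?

291742 pixels

2.21:1 (2.210) > Univisium 2:1 (2.000), so the clip fills the width.
The clip is 2478 / 2.210 ≈ 1121.2670 px tall.
1239 − 1121.2670 = 117.7330 px of bars.
That's 117.7330 × 2478 ≈ 291742 black pixels.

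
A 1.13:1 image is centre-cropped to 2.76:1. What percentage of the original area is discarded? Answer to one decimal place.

59.1%

The width stays; only height is cut (since 2.76:1 is wider than 1.13:1).
Area ratio = (1.130)/(2.760) = 40.94%; the remaining 59.06% is cropped out.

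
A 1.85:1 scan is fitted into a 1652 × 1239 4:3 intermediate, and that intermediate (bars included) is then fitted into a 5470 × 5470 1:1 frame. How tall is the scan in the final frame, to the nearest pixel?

1.85:1 in 1652×1239: fills the width, so the scan is 1652.00 × 892.97.
The 4:3 canvas is width-limited in 5470×5470, giving 5470.00 × 4102.50; scale factor 3.3111.
So the scan's height is 892.97 × 3.3111 ≈ 2956.76.

2957 px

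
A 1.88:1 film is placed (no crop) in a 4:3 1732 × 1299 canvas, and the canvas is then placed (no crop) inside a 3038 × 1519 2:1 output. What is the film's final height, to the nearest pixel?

1077 px

Inside the 1732×1299 canvas the film is width-limited at 1732.00 × 921.28.
4:3 in 3038×1519: fills the height, so the intermediate becomes 2025.33 × 1519.00 — a scale of ×1.1694.
Applying the same ×1.1694: 921.28 → 1077.30.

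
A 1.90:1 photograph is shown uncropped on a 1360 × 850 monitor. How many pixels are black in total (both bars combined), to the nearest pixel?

Since 1.900 > 1.600, the photograph is width-limited.
The photograph is 1360 / 1.900 ≈ 715.7895 px tall.
Black = 850 − 715.7895 = 134.2105 px.
Bar area = 134.2105 × 1360 ≈ 182526 px.

182526 pixels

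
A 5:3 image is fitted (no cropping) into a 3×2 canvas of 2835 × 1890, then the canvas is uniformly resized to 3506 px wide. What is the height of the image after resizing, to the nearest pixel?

At 2835×1890 the image is width-limited, so height = 2835 × 3/5 ≈ 1701.00 px.
The frame scales by 3506/2835 = 1.2367; 1701.00 × 1.2367 ≈ 2103.60 px.

2104 px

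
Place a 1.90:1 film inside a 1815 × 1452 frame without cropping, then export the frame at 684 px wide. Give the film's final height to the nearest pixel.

360 px

At 1815×1452 the film is width-limited, so height = 1815 / 1.900 ≈ 955.26 px.
Resizing to 684 px wide multiplies everything by 0.3769: 955.26 → 360.00 px.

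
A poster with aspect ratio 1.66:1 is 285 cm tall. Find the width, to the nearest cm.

473 cm

Width = 285 × 1.660 = 473.10.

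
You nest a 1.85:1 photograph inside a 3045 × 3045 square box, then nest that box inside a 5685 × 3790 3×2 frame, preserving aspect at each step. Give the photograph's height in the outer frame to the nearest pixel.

2049 px

Inside the 3045×3045 canvas the photograph is width-limited at 3045.00 × 1645.95.
square in 5685×3790: fills the height, so the intermediate becomes 3790.00 × 3790.00 — a scale of ×1.2447.
So the photograph's height is 1645.95 × 1.2447 ≈ 2048.65.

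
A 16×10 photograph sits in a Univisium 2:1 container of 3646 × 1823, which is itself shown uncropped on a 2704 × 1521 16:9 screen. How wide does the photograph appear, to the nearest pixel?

2163 px

Inside the 3646×1823 canvas the photograph is height-limited at 2916.80 × 1823.00.
Second fit — the Univisium 2:1 canvas into 2704×1521 spans the width: 2704.00 × 1352.00 (×0.7416 from 3646×1823).
Applying the same ×0.7416: 2916.80 → 2163.20.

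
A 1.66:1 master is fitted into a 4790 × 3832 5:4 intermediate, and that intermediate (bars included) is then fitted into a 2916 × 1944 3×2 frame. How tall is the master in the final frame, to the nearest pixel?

1464 px

Inside the 4790×3832 canvas the master is width-limited at 4790.00 × 2885.54.
5:4 in 2916×1944: fills the height, so the intermediate becomes 2430.00 × 1944.00 — a scale of ×0.5073.
The master scales with it: height 2885.54 × 0.5073 ≈ 1463.86.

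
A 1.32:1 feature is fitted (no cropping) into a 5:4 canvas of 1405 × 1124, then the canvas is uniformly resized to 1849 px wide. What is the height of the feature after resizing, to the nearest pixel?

1401 px

Fitted into 1405×1124, the feature spans the width; its height is 1405 / 1.320 ≈ 1064.39 px.
Scaling 1405 → 1849 is ×1.3160, so the height becomes 1064.39 × 1.3160 ≈ 1400.76 px.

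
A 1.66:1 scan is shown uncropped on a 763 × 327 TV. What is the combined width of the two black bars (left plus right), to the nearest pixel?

1.66:1 (1.660) < 21:9 (2.333), so the scan fills the height.
That makes the image 542.82 px wide (327 × 1.660).
Leftover width: 763 − 542.82 = 220.18 px.

220 px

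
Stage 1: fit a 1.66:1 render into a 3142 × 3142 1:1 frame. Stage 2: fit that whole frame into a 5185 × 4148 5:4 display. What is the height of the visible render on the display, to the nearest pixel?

First fit — 1.66:1 into 3142×3142 spans the width: 3142.00 × 1892.77.
The 1:1 canvas is height-limited in 5185×4148, giving 4148.00 × 4148.00; scale factor 1.3202.
The render scales with it: height 1892.77 × 1.3202 ≈ 2498.80.

2499 px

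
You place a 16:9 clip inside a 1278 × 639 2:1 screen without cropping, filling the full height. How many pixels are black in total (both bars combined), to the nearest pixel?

90738 pixels

Content width = 639 × 16/9 ≈ 1136.0000 px.
Leftover width: 1278 − 1136.0000 = 142.0000 px.
Across the 639-px span: 142.0000 × 639 ≈ 90738 px.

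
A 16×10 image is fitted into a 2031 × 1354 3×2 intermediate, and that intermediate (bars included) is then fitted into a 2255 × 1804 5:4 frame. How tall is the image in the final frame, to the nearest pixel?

First fit — 16×10 into 2031×1354 spans the width: 2031.00 × 1269.38.
Second fit — the 3×2 canvas into 2255×1804 spans the width: 2255.00 × 1503.33 (×1.1103 from 2031×1354).
So the image's height is 1269.38 × 1.1103 ≈ 1409.38.

1409 px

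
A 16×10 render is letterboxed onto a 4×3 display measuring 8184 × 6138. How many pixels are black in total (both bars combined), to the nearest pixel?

8372232 pixels

Since 1.600 > 1.333, the render is width-limited.
The render is 8184 × 10/16 ≈ 5115.0000 px tall.
Leftover height: 6138 − 5115.0000 = 1023.0000 px.
Bar area = 1023.0000 × 8184 ≈ 8372232 px.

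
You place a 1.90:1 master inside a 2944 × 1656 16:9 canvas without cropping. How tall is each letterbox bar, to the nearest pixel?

Since 1.900 > 1.778, the master is width-limited.
The master is 2944 / 1.900 ≈ 1549.47 px tall.
Leftover height: 1656 − 1549.47 = 106.53 px → 53.26 each side.

53 px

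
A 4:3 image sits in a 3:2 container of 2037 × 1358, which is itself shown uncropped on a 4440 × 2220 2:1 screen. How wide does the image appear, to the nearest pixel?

2960 px

4:3 in 2037×1358: fills the height, so the image is 1810.67 × 1358.00.
Second fit — the 3:2 canvas into 4440×2220 spans the height: 3330.00 × 2220.00 (×1.6348 from 2037×1358).
Applying the same ×1.6348: 1810.67 → 2960.00.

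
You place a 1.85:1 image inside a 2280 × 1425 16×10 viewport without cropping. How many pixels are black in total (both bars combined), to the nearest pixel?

439054 pixels

1.85:1 (1.850) > 16×10 (1.600), so the image fills the width.
The image is 2280 / 1.850 ≈ 1232.4324 px tall.
Leftover height: 1425 − 1232.4324 = 192.5676 px.
Bar area = 192.5676 × 2280 ≈ 439054 px.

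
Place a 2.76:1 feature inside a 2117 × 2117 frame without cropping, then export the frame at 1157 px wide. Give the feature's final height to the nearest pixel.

Fitted into 2117×2117, the feature spans the width; its height is 2117 / 2.760 ≈ 767.03 px.
The frame scales by 1157/2117 = 0.5465; 767.03 × 0.5465 ≈ 419.20 px.

419 px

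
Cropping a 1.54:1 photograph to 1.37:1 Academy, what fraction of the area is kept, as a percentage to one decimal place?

89.0%

Going from 1.54:1 to 1.37:1 Academy means cutting width while keeping height.
Area ratio = (1.370)/(1.540) = 88.96% retained.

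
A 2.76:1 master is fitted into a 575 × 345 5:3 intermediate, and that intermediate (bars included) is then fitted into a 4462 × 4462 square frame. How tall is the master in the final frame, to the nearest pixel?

2.76:1 in 575×345: fills the width, so the master is 575.00 × 208.33.
The 5:3 canvas is width-limited in 4462×4462, giving 4462.00 × 2677.20; scale factor 7.7600.
The master scales with it: height 208.33 × 7.7600 ≈ 1616.67.

1617 px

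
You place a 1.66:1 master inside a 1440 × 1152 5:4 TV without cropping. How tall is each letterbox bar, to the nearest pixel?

142 px

1.66:1 is wider than 5:4, so it spans the full width.
The master is 1440 / 1.660 ≈ 867.47 px tall.
1152 − 867.47 = 284.53 px of bars (142.27 each).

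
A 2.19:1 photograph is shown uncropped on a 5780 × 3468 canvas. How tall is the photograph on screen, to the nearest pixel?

2639 px

2.19:1 (2.190) > 5:3 (1.667), so the photograph fills the width.
That makes the image 2639.27 px tall (5780 / 2.190).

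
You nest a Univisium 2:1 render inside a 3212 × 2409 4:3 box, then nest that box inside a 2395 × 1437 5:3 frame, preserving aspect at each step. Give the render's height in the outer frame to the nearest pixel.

Inside the 3212×2409 canvas the render is width-limited at 3212.00 × 1606.00.
Second fit — the 4:3 canvas into 2395×1437 spans the height: 1916.00 × 1437.00 (×0.5965 from 3212×2409).
The render scales with it: height 1606.00 × 0.5965 ≈ 958.00.

958 px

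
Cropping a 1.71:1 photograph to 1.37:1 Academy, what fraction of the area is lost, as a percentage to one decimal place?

The height stays; only width is cut (since 1.37:1 Academy is narrower than 1.71:1).
Fraction kept = (1.370)/(1.710) ≈ 80.12%, so 19.88% is lost.

19.9%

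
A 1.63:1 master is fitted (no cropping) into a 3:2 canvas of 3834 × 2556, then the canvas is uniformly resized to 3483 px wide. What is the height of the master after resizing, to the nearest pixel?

2137 px

In the 3834×2556 frame the master fills the width: height = 3834 / 1.630 ≈ 2352.15 px.
Scaling 3834 → 3483 is ×0.9085, so the height becomes 2352.15 × 0.9085 ≈ 2136.81 px.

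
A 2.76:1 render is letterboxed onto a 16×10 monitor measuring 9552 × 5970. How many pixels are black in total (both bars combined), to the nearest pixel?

2.76:1 (2.760) > 16×10 (1.600), so the render fills the width.
That makes the image 3460.8696 px tall (9552 / 2.760).
Black = 5970 − 3460.8696 = 2509.1304 px.
Bar area = 2509.1304 × 9552 ≈ 23967214 px.

23967214 pixels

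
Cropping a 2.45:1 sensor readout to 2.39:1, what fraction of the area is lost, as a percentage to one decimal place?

The height stays; only width is cut (since 2.39:1 is narrower than 2.45:1).
Fraction kept = (2.390)/(2.450) ≈ 97.55%, so 2.45% is lost.

2.4%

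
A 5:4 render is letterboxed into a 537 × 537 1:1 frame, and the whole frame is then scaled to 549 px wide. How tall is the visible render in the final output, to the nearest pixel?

439 px

In the 537×537 frame the render fills the width: height = 537 × 4/5 ≈ 429.60 px.
Resizing to 549 px wide multiplies everything by 1.0223: 429.60 → 439.20 px.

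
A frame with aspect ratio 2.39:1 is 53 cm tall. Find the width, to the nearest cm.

At 2.39:1, 53 × 2.390 ≈ 126.67.

127 cm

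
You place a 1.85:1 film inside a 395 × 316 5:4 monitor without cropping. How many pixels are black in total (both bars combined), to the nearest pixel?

1.85:1 (1.850) > 5:4 (1.250), so the film fills the width.
That makes the image 213.5135 px tall (395 / 1.850).
316 − 213.5135 = 102.4865 px of bars.
Bar area = 102.4865 × 395 ≈ 40482 px.

40482 pixels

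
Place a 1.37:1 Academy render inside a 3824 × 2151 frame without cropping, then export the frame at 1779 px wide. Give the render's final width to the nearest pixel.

Fitted into 3824×2151, the render spans the height; its width is 2151 × 1.370 ≈ 2946.87 px.
The frame scales by 1779/3824 = 0.4652; 2946.87 × 0.4652 ≈ 1370.94 px.

1371 px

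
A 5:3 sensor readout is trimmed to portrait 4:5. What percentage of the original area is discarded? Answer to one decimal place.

portrait 4:5 is narrower than 5:3, so the crop keeps the full height and trims the width.
(0.800)/(1.667) ≈ 0.480 of the area survives, leaving 52.00% discarded.

52.0%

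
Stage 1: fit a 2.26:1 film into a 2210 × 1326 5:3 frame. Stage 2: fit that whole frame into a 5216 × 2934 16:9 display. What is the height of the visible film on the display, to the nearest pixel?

2164 px

Inside the 2210×1326 canvas the film is width-limited at 2210.00 × 977.88.
5:3 in 5216×2934: fills the height, so the intermediate becomes 4890.00 × 2934.00 — a scale of ×2.2127.
So the film's height is 977.88 × 2.2127 ≈ 2163.72.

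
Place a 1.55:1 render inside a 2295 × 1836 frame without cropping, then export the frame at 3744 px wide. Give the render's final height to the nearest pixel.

2415 px

Fitted into 2295×1836, the render spans the width; its height is 2295 / 1.550 ≈ 1480.65 px.
Scaling 2295 → 3744 is ×1.6314, so the height becomes 1480.65 × 1.6314 ≈ 2415.48 px.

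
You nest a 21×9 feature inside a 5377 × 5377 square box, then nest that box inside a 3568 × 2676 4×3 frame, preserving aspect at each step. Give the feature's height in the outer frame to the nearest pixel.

1147 px

Inside the 5377×5377 canvas the feature is width-limited at 5377.00 × 2304.43.
square in 3568×2676: fills the height, so the intermediate becomes 2676.00 × 2676.00 — a scale of ×0.4977.
Applying the same ×0.4977: 2304.43 → 1146.86.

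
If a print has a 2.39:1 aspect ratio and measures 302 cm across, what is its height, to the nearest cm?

At 2.39:1, 302 / 2.390 ≈ 126.36.

126 cm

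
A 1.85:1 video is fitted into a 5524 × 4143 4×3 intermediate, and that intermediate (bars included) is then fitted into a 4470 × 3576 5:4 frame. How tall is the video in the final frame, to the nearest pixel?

2416 px

1.85:1 in 5524×4143: fills the width, so the video is 5524.00 × 2985.95.
4×3 in 4470×3576: fills the width, so the intermediate becomes 4470.00 × 3352.50 — a scale of ×0.8092.
The video scales with it: height 2985.95 × 0.8092 ≈ 2416.22.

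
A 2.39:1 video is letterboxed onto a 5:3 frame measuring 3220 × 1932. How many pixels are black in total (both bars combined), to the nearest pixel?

1882797 pixels

2.39:1 (2.390) > 5:3 (1.667), so the video fills the width.
The video is 3220 / 2.390 ≈ 1347.2803 px tall.
Black = 1932 − 1347.2803 = 584.7197 px.
Bar area = 584.7197 × 3220 ≈ 1882797 px.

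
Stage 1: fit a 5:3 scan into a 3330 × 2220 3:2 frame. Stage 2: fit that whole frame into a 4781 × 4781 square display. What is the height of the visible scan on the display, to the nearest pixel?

5:3 in 3330×2220: fills the width, so the scan is 3330.00 × 1998.00.
3:2 in 4781×4781: fills the width, so the intermediate becomes 4781.00 × 3187.33 — a scale of ×1.4357.
So the scan's height is 1998.00 × 1.4357 ≈ 2868.60.

2869 px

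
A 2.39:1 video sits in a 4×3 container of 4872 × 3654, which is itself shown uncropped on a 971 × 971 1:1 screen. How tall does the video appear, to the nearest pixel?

406 px

First fit — 2.39:1 into 4872×3654 spans the width: 4872.00 × 2038.49.
4×3 in 971×971: fills the width, so the intermediate becomes 971.00 × 728.25 — a scale of ×0.1993.
So the video's height is 2038.49 × 0.1993 ≈ 406.28.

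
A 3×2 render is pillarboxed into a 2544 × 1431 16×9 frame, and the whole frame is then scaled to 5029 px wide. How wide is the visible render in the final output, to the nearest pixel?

Fitted into 2544×1431, the render spans the height; its width is 1431 × 3/2 ≈ 2146.50 px.
Scaling 2544 → 5029 is ×1.9768, so the width becomes 2146.50 × 1.9768 ≈ 4243.22 px.

4243 px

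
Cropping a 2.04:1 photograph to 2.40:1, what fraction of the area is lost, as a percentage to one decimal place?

The width stays; only height is cut (since 2.40:1 is wider than 2.04:1).
Area ratio = (2.040)/(2.400) = 85.00%; the remaining 15.00% is cropped out.

15.0%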